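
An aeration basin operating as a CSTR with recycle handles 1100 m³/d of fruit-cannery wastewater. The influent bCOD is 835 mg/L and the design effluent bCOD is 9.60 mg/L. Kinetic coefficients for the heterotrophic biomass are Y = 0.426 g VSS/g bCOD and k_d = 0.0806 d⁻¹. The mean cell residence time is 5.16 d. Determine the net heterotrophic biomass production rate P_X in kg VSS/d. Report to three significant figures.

Observed yield with endogenous decay: Y_obs = Y / (1 + k_d·θ_c) = 0.426 / (1 + 0.0806 × 5.16) = 0.426 / 1.416 = 0.3009 g VSS/g bCOD.
Q·(S₀ − S) = 1100 × (835 − 9.60) × 10⁻³ = 907.9 kg/d removed.
P_X = Y_obs · Q(S₀ − S) = 0.3009 × 907.9 = 273.2 kg VSS/d.

P_X ≈ 273 kg VSS/d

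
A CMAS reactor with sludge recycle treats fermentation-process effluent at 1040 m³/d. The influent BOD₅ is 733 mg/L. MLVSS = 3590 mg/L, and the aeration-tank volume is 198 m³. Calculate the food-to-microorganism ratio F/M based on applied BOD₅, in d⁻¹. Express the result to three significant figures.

F/M = Q·S₀ / (V·X) = 1040 × 733 / (198.0 × 3590) = 1.072 g BOD₅·(g VSS·d)⁻¹.

F/M ≈ 1.07 d⁻¹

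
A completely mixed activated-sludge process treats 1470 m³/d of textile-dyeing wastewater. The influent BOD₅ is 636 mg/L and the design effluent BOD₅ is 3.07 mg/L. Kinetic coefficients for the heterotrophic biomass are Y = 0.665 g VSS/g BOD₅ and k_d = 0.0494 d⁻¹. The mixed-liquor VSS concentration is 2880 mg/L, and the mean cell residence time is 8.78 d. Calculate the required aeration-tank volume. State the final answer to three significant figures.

V ≈ 1320 m³

From the SRT design equation V = Y Q (S₀−S) θ_c / [X (1 + k_d θ_c)] = 0.665 × 1470 × (636 − 3.07) × 8.78 / [2880 × (1 + 0.0494 × 8.78)] = 5.43×10^6 / 4129 = 1316 m³.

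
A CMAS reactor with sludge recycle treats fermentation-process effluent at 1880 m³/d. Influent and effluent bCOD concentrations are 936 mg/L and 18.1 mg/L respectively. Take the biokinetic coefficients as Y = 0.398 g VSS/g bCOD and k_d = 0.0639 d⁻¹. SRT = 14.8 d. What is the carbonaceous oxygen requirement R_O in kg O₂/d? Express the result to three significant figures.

The observed yield is Y_obs = Y/(1 + k_d·θ_c) = 0.398 / (1 + 0.0639 × 14.8) = 0.398 / 1.946 = 0.2046 g VSS per g bCOD removed.
Substrate removed = Q·(S₀ − S) = 1880 m³/d × (936 − 18.1) g/m³ = 1.73×10^6 g/d = 1726 kg/d.
Biomass synthesised: P_X = Y_obs × 1726 = 353.0 kg VSS/d.
R_O = Q·ΔS − 1.42 P_X = 1726 − 501.2 = 1224 kg O₂/d.

R_O ≈ 1220 kg O₂/d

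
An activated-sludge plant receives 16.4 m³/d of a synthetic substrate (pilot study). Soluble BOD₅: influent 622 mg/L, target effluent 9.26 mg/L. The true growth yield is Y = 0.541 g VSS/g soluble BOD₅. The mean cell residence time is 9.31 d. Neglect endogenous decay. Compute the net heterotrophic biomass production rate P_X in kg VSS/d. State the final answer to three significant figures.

No decay correction is needed, so Y_obs = Y = 0.541.
Q·(S₀ − S) = 16.4 × (622 − 9.26) × 10⁻³ = 10.05 kg/d removed.
P_X = Y_obs · Q(S₀ − S) = 0.5410 × 10.05 = 5.436 kg VSS/d.

P_X ≈ 5.44 kg VSS/d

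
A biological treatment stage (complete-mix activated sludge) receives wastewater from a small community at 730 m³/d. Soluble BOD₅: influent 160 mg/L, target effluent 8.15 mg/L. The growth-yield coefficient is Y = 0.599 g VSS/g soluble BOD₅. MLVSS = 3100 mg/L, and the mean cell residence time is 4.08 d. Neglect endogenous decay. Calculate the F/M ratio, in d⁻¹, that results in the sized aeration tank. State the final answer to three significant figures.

F/M ≈ 0.431 d⁻¹

V·X = Y·Q·ΔS·θ_c gives V = 0.599 × 730 × (160 − 8.15) × 4.08 / 3100 = 87.39 m³.
Food-to-microorganism ratio F/M = Q S₀ / (V X) = 730 × 160 / (87.39 × 3100) = 0.4311 d⁻¹.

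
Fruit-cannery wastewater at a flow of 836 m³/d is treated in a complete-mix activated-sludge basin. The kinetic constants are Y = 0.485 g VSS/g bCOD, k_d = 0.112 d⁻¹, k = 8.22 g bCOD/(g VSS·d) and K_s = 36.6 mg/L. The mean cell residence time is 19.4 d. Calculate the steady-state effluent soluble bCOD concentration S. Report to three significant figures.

S ≈ 1.57 mg/L

For a completely mixed reactor with recycle the Lawrence–McCarty relation gives S = K_s·(1 + k_d·θ_c) / [θ_c·(Y·k − k_d) − 1] = 36.6 × (1 + 0.112 × 19.4) / [19.4 × (0.485 × 8.22 − 0.112) − 1] = 116.1 / 74.17 = 1.566 mg/L.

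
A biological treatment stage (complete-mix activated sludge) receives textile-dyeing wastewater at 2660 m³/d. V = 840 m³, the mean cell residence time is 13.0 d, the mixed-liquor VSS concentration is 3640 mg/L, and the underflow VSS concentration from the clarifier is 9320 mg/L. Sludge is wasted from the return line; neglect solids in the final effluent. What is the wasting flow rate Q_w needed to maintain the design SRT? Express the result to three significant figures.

Q_w ≈ 25.2 m³/d

Q_w = (V·X)/(θ_c X_r) = 840.0 × 3640 / (13.0 × 9320) = 25.24 m³/d.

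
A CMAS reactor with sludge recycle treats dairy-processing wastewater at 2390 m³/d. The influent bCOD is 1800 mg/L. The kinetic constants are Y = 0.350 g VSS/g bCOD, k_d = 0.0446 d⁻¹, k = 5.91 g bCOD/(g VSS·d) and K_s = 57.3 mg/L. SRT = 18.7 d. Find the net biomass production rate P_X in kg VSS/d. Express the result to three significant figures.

P_X ≈ 820 kg VSS/d

For a completely mixed reactor with recycle the Lawrence–McCarty relation gives S = K_s·(1 + k_d·θ_c) / [θ_c·(Y·k − k_d) − 1] = 57.3 × (1 + 0.0446 × 18.7) / [18.7 × (0.350 × 5.91 − 0.0446) − 1] = 105.1 / 36.85 = 2.852 mg/L.
Y_obs = Y / (1 + k_d θ_c) = 0.350 / (1 + 0.0446 × 18.7) = 0.350 / 1.834 = 0.1908.
Q·(S₀ − S) = 2390 × (1800 − 2.85) × 10⁻³ = 4295 kg/d removed.
P_X = Y_obs · Q(S₀ − S) = 0.1908 × 4295 = 819.7 kg VSS/d.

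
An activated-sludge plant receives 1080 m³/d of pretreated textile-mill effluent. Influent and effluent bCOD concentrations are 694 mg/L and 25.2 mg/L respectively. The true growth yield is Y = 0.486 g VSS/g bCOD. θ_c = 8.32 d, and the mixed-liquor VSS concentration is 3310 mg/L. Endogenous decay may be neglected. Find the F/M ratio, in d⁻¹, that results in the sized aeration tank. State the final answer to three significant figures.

F/M ≈ 0.257 d⁻¹

Biomass mass balance (decay neglected): V·X = Y·Q·(S₀ − S)·θ_c, so V = 0.486 × 1080 × (694 − 25.2) × 8.32 / 3310 = 882.4 m³.
Food-to-microorganism ratio F/M = Q S₀ / (V X) = 1080 × 694 / (882.4 × 3310) = 0.2566 d⁻¹.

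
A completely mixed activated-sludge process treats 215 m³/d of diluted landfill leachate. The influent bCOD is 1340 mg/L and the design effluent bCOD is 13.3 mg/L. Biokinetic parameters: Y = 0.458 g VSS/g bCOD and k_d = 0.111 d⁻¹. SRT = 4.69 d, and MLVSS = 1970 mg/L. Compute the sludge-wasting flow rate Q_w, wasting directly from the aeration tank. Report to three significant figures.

Q_w ≈ 43.6 m³/d

Rearranging the biomass balance for a CMAS with decay, V = Y·Q·ΔS·θ_c / [X·(1+k_d θ_c)] = 0.458 × 215 × (1340 − 13.3) × 4.69 / [1970 × (1 + 0.111 × 4.69)] = 6.13×10^5 / 2996 = 204.5 m³.
With mixed-liquor wasting, θ_c = V/Q_w, so Q_w = V/θ_c = 204.5/4.69 = 43.61 m³/d.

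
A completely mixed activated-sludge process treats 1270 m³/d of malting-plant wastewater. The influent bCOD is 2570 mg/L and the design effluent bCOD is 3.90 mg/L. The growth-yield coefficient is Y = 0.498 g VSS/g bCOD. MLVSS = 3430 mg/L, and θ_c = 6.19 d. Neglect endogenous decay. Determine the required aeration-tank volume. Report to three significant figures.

With k_d = 0 the design equation reduces to V = Y Q (S₀−S) θ_c / X = 0.498 × 1270 × (2570 − 3.90) × 6.19 / 3430 = 2929 m³.

V ≈ 2930 m³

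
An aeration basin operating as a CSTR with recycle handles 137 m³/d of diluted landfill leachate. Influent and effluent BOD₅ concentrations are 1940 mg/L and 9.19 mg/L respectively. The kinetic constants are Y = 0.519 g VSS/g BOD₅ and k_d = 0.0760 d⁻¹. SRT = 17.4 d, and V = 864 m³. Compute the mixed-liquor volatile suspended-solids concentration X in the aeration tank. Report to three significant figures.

X ≈ 1190 mg/L

From V·X·(1 + k_d·θ_c) = Y·Q·(S₀ − S)·θ_c: X = 0.519 × 137 × (1940 − 9.19) × 17.4 / [864 × (1 + 0.0760 × 17.4)] = 1190 mg/L.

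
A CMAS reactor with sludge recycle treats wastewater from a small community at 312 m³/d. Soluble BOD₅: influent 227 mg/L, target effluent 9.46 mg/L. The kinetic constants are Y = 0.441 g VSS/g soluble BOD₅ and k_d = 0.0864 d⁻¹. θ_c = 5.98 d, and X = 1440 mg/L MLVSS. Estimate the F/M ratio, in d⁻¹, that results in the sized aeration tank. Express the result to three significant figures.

From the SRT design equation V = Y Q (S₀−S) θ_c / [X (1 + k_d θ_c)] = 0.441 × 312 × (227 − 9.46) × 5.98 / [1440 × (1 + 0.0864 × 5.98)] = 1.79×10^5 / 2184 = 81.96 m³.
F/M = applied load / biomass = Q·S₀/(V·X) = 312 × 227 / (81.96 × 1440) = 0.6001 d⁻¹.

F/M ≈ 0.600 d⁻¹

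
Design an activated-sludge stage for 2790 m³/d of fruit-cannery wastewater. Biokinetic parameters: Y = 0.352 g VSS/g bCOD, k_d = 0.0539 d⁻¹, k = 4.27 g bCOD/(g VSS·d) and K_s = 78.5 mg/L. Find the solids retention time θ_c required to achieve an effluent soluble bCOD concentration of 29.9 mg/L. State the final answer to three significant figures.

At the target effluent, Y k S/(K_s+S) = 0.352×4.27×29.9/108.4 = 0.4146 d⁻¹.
Then 1/θ_c = μ − k_d = 0.4146 − 0.0539 = 0.3607 d⁻¹, giving θ_c = 2.773 d.

θ_c ≈ 2.77 d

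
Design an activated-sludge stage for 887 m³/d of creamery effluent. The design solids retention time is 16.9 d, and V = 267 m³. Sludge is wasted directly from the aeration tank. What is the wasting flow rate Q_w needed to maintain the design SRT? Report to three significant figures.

Wasting from the aeration tank: Q_w = V / θ_c = 267.0 / 16.9 = 15.80 m³/d.

Q_w ≈ 15.8 m³/d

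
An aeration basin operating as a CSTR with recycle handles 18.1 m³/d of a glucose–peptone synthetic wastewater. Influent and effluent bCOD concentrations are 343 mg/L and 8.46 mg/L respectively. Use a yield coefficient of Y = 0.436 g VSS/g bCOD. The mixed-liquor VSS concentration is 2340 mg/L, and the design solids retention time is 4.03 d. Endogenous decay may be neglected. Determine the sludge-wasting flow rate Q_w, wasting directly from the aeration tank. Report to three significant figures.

Q_w ≈ 1.13 m³/d

Biomass mass balance (decay neglected): V·X = Y·Q·(S₀ − S)·θ_c, so V = 0.436 × 18.1 × (343 − 8.46) × 4.03 / 2340 = 4.547 m³.
With mixed-liquor wasting, θ_c = V/Q_w, so Q_w = V/θ_c = 4.547/4.03 = 1.128 m³/d.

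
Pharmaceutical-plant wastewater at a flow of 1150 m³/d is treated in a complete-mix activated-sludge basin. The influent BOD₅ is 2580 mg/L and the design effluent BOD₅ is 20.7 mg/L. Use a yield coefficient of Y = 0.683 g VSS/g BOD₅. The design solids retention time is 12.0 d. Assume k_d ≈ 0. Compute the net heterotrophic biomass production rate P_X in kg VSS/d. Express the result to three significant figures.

With endogenous decay neglected, the observed yield equals the true yield: Y_obs = Y = 0.683 g VSS/g BOD₅.
Mass of BOD₅ removed per day: Q(S₀ − S) = 1150 × 2559 g/m³ = 2943 kg/d.
Net biomass production P_X = Y_obs × Q·(S₀ − S) = 0.6830 × 2943 = 2010 kg VSS/d.

P_X ≈ 2010 kg VSS/d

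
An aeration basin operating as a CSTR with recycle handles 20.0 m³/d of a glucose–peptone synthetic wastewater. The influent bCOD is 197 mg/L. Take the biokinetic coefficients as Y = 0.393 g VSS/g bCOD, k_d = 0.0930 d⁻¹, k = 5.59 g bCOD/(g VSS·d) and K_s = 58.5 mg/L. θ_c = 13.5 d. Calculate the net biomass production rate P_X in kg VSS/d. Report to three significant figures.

From the Monod/SRT balance for a CMAS, S = K_s·(1+k_d θ_c)/[θ_c·(Y k − k_d) − 1] = 58.5 × (1 + 0.0930 × 13.5) / [13.5 × (0.393 × 5.59 − 0.0930) − 1] = 131.9 / 27.40 = 4.815 mg/L.
The observed yield is Y_obs = Y/(1 + k_d·θ_c) = 0.393 / (1 + 0.0930 × 13.5) = 0.393 / 2.256 = 0.1742 g VSS per g bCOD removed.
Q·(S₀ − S) = 20.0 × (197 − 4.82) × 10⁻³ = 3.844 kg/d removed.
So the net sludge growth is P_X = 0.1742 × 3.844 = 0.6697 kg VSS/d.

P_X ≈ 0.670 kg VSS/d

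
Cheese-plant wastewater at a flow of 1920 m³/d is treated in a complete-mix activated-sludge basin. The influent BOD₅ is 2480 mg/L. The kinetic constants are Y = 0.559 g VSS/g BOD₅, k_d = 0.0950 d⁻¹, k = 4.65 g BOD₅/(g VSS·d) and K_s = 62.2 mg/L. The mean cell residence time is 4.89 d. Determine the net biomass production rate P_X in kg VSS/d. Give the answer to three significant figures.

For a completely mixed reactor with recycle the Lawrence–McCarty relation gives S = K_s·(1 + k_d·θ_c) / [θ_c·(Y·k − k_d) − 1] = 62.2 × (1 + 0.0950 × 4.89) / [4.89 × (0.559 × 4.65 − 0.0950) − 1] = 91.10 / 11.25 = 8.100 mg/L.
Y_obs = Y / (1 + k_d θ_c) = 0.559 / (1 + 0.0950 × 4.89) = 0.559 / 1.465 = 0.3817.
Q·(S₀ − S) = 1920 × (2480 − 8.10) × 10⁻³ = 4746 kg/d removed.
Biomass produced: P_X = Y_obs·Q·ΔS = 0.3817 × 4746 ≈ 1812 kg VSS/d.

P_X ≈ 1810 kg VSS/d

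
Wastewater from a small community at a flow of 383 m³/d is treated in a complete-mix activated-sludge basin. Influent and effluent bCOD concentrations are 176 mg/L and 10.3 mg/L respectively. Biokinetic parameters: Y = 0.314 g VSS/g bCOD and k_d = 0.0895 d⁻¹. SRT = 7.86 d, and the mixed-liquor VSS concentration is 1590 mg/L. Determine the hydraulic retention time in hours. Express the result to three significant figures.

τ ≈ 3.62 h

Steady-state biomass mass balance: V·X·(1 + k_d·θ_c) = Y·Q·(S₀ − S)·θ_c, so V = 0.314 × 383 × (176 − 10.3) × 7.86 / [1590 × (1 + 0.0895 × 7.86)] = 1.57×10^5 / 2709 = 57.83 m³.
τ = V/Q = 57.83/383 = 0.1510 d, or 3.624 h.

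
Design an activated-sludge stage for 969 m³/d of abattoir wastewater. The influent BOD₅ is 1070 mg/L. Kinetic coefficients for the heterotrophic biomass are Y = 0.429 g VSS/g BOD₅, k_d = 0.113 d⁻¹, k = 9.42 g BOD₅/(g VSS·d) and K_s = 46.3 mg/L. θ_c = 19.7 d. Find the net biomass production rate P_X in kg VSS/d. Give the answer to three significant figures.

For a completely mixed reactor with recycle the Lawrence–McCarty relation gives S = K_s·(1 + k_d·θ_c) / [θ_c·(Y·k − k_d) − 1] = 46.3 × (1 + 0.113 × 19.7) / [19.7 × (0.429 × 9.42 − 0.113) − 1] = 149.4 / 76.39 = 1.955 mg/L.
Correct the yield for decay: Y_obs = Y/(1 + k_d θ_c) = 0.429 / (1 + 0.113 × 19.7) = 0.429 / 3.226 = 0.1330.
Mass of BOD₅ removed per day: Q(S₀ − S) = 969 × 1068 g/m³ = 1035 kg/d.
So the net sludge growth is P_X = 0.1330 × 1035 = 137.6 kg VSS/d.

P_X ≈ 138 kg VSS/d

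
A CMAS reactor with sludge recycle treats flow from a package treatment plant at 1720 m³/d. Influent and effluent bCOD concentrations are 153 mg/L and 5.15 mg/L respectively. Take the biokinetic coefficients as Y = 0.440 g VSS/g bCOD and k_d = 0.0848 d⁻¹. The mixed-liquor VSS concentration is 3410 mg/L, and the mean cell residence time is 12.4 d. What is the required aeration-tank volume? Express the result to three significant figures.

V ≈ 198 m³

From the SRT design equation V = Y Q (S₀−S) θ_c / [X (1 + k_d θ_c)] = 0.440 × 1720 × (153 − 5.15) × 12.4 / [3410 × (1 + 0.0848 × 12.4)] = 1.39×10^6 / 6996 = 198.3 m³.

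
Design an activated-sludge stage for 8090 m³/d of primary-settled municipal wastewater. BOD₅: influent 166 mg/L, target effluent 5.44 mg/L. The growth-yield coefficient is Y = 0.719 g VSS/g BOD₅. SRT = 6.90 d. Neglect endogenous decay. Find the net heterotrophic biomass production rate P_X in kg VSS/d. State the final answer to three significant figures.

Since k_d ≈ 0, Y_obs = Y = 0.719 g VSS/g BOD₅.
Q·(S₀ − S) = 8090 × (166 − 5.44) × 10⁻³ = 1299 kg/d removed.
P_X = Y_obs · Q(S₀ − S) = 0.7190 × 1299 = 933.9 kg VSS/d.

P_X ≈ 934 kg VSS/d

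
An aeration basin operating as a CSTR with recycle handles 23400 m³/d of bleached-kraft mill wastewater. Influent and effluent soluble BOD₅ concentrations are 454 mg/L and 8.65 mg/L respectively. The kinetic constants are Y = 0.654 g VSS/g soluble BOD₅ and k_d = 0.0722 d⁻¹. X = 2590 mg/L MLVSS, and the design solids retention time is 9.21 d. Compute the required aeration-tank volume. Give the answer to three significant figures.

Rearranging the biomass balance for a CMAS with decay, V = Y·Q·ΔS·θ_c / [X·(1+k_d θ_c)] = 0.654 × 23400 × (454 − 8.65) × 9.21 / [2590 × (1 + 0.0722 × 9.21)] = 6.28×10^7 / 4312 = 14556 m³.

V ≈ 14600 m³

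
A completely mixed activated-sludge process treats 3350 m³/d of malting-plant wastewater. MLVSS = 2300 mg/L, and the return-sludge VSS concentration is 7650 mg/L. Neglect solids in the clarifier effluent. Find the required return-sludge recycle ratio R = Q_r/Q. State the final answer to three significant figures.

R ≈ 0.430

R = Q_r/Q = X/(X_r − X) = 2300 / (7650 − 2300) = 0.4299.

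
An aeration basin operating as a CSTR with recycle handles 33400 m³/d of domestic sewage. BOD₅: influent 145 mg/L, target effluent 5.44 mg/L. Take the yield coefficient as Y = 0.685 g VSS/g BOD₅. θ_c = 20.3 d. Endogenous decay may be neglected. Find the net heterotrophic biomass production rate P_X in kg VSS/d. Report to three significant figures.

No decay correction is needed, so Y_obs = Y = 0.685.
Q·(S₀ − S) = 33400 × (145 − 5.44) × 10⁻³ = 4661 kg/d removed.
P_X = Y_obs · Q(S₀ − S) = 0.6850 × 4661 = 3193 kg VSS/d.

P_X ≈ 3190 kg VSS/d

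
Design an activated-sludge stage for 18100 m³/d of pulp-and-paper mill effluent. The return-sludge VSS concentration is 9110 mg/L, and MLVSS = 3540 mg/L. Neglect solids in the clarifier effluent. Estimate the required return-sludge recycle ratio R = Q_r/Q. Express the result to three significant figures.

R = Q_r/Q = X/(X_r − X) = 3540 / (9110 − 3540) = 0.6355.

R ≈ 0.636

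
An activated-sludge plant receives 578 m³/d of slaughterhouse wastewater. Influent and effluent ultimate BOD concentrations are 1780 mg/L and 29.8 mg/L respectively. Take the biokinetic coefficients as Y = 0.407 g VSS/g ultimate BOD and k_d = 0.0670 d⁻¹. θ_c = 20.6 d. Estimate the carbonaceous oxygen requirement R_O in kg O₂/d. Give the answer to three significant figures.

Y_obs = Y / (1 + k_d θ_c) = 0.407 / (1 + 0.0670 × 20.6) = 0.407 / 2.380 = 0.1710.
Q·(S₀ − S) = 578 × (1780 − 29.8) × 10⁻³ = 1012 kg/d removed.
Biomass synthesised: P_X = Y_obs × 1012 = 173.0 kg VSS/d.
R_O = Q·(S₀ − S) − 1.42·P_X = 1012 − 1.42 × 173.0 = 766.0 kg O₂/d.

R_O ≈ 766 kg O₂/d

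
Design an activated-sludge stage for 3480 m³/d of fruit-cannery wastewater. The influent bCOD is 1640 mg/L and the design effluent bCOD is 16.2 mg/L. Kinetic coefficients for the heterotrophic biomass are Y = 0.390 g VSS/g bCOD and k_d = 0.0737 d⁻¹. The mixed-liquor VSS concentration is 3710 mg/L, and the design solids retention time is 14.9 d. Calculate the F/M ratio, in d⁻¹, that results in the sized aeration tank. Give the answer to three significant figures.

Steady-state biomass mass balance: V·X·(1 + k_d·θ_c) = Y·Q·(S₀ − S)·θ_c, so V = 0.390 × 3480 × (1640 − 16.2) × 14.9 / [3710 × (1 + 0.0737 × 14.9)] = 3.28×10^7 / 7784 = 4218 m³.
F/M = Q·S₀ / (V·X) = 3480 × 1640 / (4218 × 3710) = 0.3647 g bCOD·(g VSS·d)⁻¹.

F/M ≈ 0.365 d⁻¹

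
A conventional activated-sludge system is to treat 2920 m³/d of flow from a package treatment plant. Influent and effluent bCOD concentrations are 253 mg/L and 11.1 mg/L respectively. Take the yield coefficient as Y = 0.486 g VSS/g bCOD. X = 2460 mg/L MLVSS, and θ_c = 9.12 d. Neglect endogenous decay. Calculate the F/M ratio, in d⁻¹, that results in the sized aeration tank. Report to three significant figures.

F/M ≈ 0.236 d⁻¹

Biomass mass balance (decay neglected): V·X = Y·Q·(S₀ − S)·θ_c, so V = 0.486 × 2920 × (253 − 11.1) × 9.12 / 2460 = 1273 m³.
F/M = applied load / biomass = Q·S₀/(V·X) = 2920 × 253 / (1273 × 2460) = 0.2360 d⁻¹.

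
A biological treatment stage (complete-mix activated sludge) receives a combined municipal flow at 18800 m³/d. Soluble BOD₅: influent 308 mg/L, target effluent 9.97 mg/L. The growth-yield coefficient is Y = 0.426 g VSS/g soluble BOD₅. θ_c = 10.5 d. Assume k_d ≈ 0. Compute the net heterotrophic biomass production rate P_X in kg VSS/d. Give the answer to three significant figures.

No decay correction is needed, so Y_obs = Y = 0.426.
Substrate removed = Q·(S₀ − S) = 18800 m³/d × (308 − 9.97) g/m³ = 5.6×10^6 g/d = 5603 kg/d.
Biomass produced: P_X = Y_obs·Q·ΔS = 0.4260 × 5603 ≈ 2387 kg VSS/d.

P_X ≈ 2390 kg VSS/d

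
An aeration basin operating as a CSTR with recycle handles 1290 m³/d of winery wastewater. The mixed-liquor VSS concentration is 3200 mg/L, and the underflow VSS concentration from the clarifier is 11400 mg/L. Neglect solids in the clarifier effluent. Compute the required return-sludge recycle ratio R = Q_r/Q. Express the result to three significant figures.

Solids balance on the clarifier gives (1+R)X = R·X_r, so R = X/(X_r − X) = 3200 / (11400 − 3200) = 0.3902.

R ≈ 0.390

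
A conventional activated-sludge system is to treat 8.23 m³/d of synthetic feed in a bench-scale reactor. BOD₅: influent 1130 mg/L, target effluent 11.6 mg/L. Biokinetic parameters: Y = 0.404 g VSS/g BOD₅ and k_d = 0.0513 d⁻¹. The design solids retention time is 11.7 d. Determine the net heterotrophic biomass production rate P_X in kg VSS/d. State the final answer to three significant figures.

P_X ≈ 2.32 kg VSS/d

Observed yield with endogenous decay: Y_obs = Y / (1 + k_d·θ_c) = 0.404 / (1 + 0.0513 × 11.7) = 0.404 / 1.600 = 0.2525 g VSS/g BOD₅.
Mass of BOD₅ removed per day: Q(S₀ − S) = 8.23 × 1118 g/m³ = 9.204 kg/d.
P_X = Y_obs · Q(S₀ − S) = 0.2525 × 9.204 = 2.324 kg VSS/d.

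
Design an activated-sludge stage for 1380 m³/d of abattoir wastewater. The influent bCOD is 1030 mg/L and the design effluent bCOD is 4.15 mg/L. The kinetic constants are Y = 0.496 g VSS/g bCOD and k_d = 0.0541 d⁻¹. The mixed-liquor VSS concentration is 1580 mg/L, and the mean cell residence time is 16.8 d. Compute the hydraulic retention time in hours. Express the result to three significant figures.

Rearranging the biomass balance for a CMAS with decay, V = Y·Q·ΔS·θ_c / [X·(1+k_d θ_c)] = 0.496 × 1380 × (1030 − 4.15) × 16.8 / [1580 × (1 + 0.0541 × 16.8)] = 1.18×10^7 / 3016 = 3911 m³.
τ = V/Q = 3911/1380 = 2.834 d, or 68.02 h.

τ ≈ 68.0 h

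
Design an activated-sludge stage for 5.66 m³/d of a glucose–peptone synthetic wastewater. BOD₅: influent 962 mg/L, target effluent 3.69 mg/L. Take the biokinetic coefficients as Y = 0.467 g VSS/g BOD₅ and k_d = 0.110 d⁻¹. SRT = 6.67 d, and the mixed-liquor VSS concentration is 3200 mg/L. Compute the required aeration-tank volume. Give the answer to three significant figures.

V ≈ 3.05 m³

From the SRT design equation V = Y Q (S₀−S) θ_c / [X (1 + k_d θ_c)] = 0.467 × 5.66 × (962 − 3.69) × 6.67 / [3200 × (1 + 0.110 × 6.67)] = 1.69×10^4 / 5548 = 3.045 m³.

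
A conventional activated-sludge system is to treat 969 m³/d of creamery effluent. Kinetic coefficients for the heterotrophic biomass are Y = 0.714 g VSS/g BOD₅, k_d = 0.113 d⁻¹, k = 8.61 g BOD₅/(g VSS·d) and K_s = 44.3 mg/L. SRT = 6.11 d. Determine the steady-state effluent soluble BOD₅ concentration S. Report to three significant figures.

S ≈ 2.09 mg/L

For a completely mixed reactor with recycle the Lawrence–McCarty relation gives S = K_s·(1 + k_d·θ_c) / [θ_c·(Y·k − k_d) − 1] = 44.3 × (1 + 0.113 × 6.11) / [6.11 × (0.714 × 8.61 − 0.113) − 1] = 74.89 / 35.87 = 2.088 mg/L.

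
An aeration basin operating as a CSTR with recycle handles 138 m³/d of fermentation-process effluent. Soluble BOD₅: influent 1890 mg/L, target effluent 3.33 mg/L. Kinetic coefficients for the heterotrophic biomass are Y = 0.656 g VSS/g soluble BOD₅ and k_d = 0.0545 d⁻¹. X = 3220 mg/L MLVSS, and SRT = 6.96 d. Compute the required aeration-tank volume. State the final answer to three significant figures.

V ≈ 268 m³

From the SRT design equation V = Y Q (S₀−S) θ_c / [X (1 + k_d θ_c)] = 0.656 × 138 × (1890 − 3.33) × 6.96 / [3220 × (1 + 0.0545 × 6.96)] = 1.19×10^6 / 4441 = 267.6 m³.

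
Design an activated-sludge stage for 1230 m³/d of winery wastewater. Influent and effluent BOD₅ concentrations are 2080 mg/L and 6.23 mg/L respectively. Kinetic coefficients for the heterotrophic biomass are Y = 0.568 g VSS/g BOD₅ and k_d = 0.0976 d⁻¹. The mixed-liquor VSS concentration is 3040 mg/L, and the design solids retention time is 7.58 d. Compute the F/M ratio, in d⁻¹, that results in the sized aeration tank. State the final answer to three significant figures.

Rearranging the biomass balance for a CMAS with decay, V = Y·Q·ΔS·θ_c / [X·(1+k_d θ_c)] = 0.568 × 1230 × (2080 − 6.23) × 7.58 / [3040 × (1 + 0.0976 × 7.58)] = 1.1×10^7 / 5289 = 2076 m³.
F/M = Q·S₀ / (V·X) = 1230 × 2080 / (2076 × 3040) = 0.4053 g BOD₅·(g VSS·d)⁻¹.

F/M ≈ 0.405 d⁻¹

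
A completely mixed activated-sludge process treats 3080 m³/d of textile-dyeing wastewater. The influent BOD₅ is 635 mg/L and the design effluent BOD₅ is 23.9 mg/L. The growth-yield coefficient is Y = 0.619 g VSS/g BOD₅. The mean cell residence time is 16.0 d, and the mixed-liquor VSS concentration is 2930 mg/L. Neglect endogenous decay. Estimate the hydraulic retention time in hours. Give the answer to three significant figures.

V·X = Y·Q·ΔS·θ_c gives V = 0.619 × 3080 × (635 − 23.9) × 16.0 / 2930 = 6362 m³.
τ = V/Q = 6362/3080 = 2.066 d, or 49.58 h.

τ ≈ 49.6 h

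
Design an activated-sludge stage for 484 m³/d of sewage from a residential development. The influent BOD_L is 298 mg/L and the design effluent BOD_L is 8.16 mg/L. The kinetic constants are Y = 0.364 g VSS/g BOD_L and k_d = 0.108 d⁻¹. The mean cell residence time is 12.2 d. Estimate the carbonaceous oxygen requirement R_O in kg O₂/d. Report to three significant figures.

Y_obs = Y / (1 + k_d θ_c) = 0.364 / (1 + 0.108 × 12.2) = 0.364 / 2.318 = 0.1571.
Q·(S₀ − S) = 484 × (298 − 8.16) × 10⁻³ = 140.3 kg/d removed.
Net sludge production P_X = 0.1571 × 140.3 = 22.03 kg VSS/d.
R_O = Q·ΔS − 1.42 P_X = 140.3 − 31.29 = 109.0 kg O₂/d.

R_O ≈ 109 kg O₂/d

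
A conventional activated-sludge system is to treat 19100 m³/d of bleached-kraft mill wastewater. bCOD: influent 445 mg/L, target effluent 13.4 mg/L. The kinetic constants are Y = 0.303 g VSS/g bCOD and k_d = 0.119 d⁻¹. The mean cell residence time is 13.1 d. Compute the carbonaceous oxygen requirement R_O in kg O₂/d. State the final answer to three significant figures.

Y_obs = Y / (1 + k_d θ_c) = 0.303 / (1 + 0.119 × 13.1) = 0.303 / 2.559 = 0.1184.
Mass of bCOD removed per day: Q(S₀ − S) = 19100 × 431.6 g/m³ = 8244 kg/d.
Net sludge production P_X = 0.1184 × 8244 = 976.1 kg VSS/d.
R_O = Q·(S₀ − S) − 1.42·P_X = 8244 − 1.42 × 976.1 = 6857 kg O₂/d.

R_O ≈ 6860 kg O₂/d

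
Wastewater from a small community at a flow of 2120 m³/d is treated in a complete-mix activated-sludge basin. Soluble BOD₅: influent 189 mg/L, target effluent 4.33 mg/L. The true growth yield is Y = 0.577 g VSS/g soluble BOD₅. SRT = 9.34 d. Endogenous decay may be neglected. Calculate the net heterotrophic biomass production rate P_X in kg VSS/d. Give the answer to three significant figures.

P_X ≈ 226 kg VSS/d

Since k_d ≈ 0, Y_obs = Y = 0.577 g VSS/g soluble BOD₅.
Substrate removed = Q·(S₀ − S) = 2120 m³/d × (189 − 4.33) g/m³ = 3.92×10^5 g/d = 391.5 kg/d.
Biomass produced: P_X = Y_obs·Q·ΔS = 0.5770 × 391.5 ≈ 225.9 kg VSS/d.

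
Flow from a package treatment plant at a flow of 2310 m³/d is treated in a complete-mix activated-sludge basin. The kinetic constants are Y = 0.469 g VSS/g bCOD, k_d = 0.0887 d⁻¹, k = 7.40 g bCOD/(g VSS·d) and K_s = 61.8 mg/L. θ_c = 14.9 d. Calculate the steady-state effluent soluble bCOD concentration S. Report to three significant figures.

From the Monod/SRT balance for a CMAS, S = K_s·(1+k_d θ_c)/[θ_c·(Y k − k_d) − 1] = 61.8 × (1 + 0.0887 × 14.9) / [14.9 × (0.469 × 7.40 − 0.0887) − 1] = 143.5 / 49.39 = 2.905 mg/L.

S ≈ 2.90 mg/L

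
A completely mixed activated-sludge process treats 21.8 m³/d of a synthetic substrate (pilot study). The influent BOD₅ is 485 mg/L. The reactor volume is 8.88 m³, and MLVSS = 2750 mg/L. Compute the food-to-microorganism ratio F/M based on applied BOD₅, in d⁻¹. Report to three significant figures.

F/M ≈ 0.433 d⁻¹

F/M = applied load / biomass = Q·S₀/(V·X) = 21.8 × 485 / (8.880 × 2750) = 0.4330 d⁻¹.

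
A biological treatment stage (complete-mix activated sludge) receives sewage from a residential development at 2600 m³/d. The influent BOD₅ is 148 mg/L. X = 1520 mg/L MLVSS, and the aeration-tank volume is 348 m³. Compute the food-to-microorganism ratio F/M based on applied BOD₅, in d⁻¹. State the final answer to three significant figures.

F/M = Q·S₀ / (V·X) = 2600 × 148 / (348.0 × 1520) = 0.7275 g BOD₅·(g VSS·d)⁻¹.

F/M ≈ 0.727 d⁻¹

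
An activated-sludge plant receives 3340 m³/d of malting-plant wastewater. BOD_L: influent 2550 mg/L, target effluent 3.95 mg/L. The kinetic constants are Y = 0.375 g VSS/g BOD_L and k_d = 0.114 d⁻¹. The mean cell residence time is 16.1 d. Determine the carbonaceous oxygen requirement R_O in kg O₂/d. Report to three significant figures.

R_O ≈ 6910 kg O₂/d

Y_obs = Y / (1 + k_d θ_c) = 0.375 / (1 + 0.114 × 16.1) = 0.375 / 2.835 = 0.1323.
Q·(S₀ − S) = 3340 × (2550 − 3.95) × 10⁻³ = 8504 kg/d removed.
Net sludge production P_X = 0.1323 × 8504 = 1125 kg VSS/d.
R_O = Q·(S₀ − S) − 1.42·P_X = 8504 − 1.42 × 1125 = 6907 kg O₂/d.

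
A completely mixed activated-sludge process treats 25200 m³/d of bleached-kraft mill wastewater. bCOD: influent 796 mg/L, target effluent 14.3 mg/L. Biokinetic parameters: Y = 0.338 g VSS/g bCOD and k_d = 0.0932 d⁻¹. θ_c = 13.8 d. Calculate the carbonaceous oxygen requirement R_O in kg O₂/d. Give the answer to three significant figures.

R_O ≈ 15600 kg O₂/d

The observed yield is Y_obs = Y/(1 + k_d·θ_c) = 0.338 / (1 + 0.0932 × 13.8) = 0.338 / 2.286 = 0.1478 g VSS per g bCOD removed.
Mass of bCOD removed per day: Q(S₀ − S) = 25200 × 781.7 g/m³ = 19699 kg/d.
Net sludge production P_X = 0.1478 × 19699 = 2912 kg VSS/d.
R_O = Q·ΔS − 1.42 P_X = 19699 − 4136 = 15563 kg O₂/d.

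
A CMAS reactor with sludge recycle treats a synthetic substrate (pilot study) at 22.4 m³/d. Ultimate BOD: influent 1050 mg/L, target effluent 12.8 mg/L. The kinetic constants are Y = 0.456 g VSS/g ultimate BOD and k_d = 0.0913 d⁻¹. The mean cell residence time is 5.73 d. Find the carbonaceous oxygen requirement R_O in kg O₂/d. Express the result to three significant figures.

R_O ≈ 13.4 kg O₂/d

Correct the yield for decay: Y_obs = Y/(1 + k_d θ_c) = 0.456 / (1 + 0.0913 × 5.73) = 0.456 / 1.523 = 0.2994.
Q·(S₀ − S) = 22.4 × (1050 − 12.8) × 10⁻³ = 23.23 kg/d removed.
Biomass synthesised: P_X = Y_obs × 23.23 = 6.956 kg VSS/d.
Carbonaceous O₂ demand = substrate oxidised − cell-mass equivalent = 23.23 − 1.42 × 6.956 = 13.36 kg O₂/d.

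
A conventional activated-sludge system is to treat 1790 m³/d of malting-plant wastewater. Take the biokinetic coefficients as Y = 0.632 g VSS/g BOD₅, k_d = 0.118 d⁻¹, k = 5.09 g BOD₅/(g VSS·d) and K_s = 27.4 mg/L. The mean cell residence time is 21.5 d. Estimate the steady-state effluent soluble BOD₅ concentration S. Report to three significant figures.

From the Monod/SRT balance for a CMAS, S = K_s·(1+k_d θ_c)/[θ_c·(Y k − k_d) − 1] = 27.4 × (1 + 0.118 × 21.5) / [21.5 × (0.632 × 5.09 − 0.118) − 1] = 96.91 / 65.63 = 1.477 mg/L.

S ≈ 1.48 mg/L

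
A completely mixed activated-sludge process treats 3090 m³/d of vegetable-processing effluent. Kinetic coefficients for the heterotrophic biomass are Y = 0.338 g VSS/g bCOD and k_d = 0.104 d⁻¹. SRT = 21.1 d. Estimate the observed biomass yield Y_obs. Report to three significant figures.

The observed yield is Y_obs = Y/(1 + k_d·θ_c) = 0.338 / (1 + 0.104 × 21.1) = 0.338 / 3.194 = 0.1058 g VSS per g bCOD removed.

Y_obs ≈ 0.106 g VSS/g bCOD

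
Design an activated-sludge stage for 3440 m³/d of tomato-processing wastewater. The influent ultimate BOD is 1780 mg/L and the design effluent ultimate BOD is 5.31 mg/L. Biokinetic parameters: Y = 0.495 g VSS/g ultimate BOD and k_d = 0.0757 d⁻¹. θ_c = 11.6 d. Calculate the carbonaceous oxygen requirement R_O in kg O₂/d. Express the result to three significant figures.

Correct the yield for decay: Y_obs = Y/(1 + k_d θ_c) = 0.495 / (1 + 0.0757 × 11.6) = 0.495 / 1.878 = 0.2636.
Substrate removed = Q·(S₀ − S) = 3440 m³/d × (1780 − 5.31) g/m³ = 6.1×10^6 g/d = 6105 kg/d.
Net sludge production P_X = 0.2636 × 6105 = 1609 kg VSS/d.
Carbonaceous O₂ demand = substrate oxidised − cell-mass equivalent = 6105 − 1.42 × 1609 = 3820 kg O₂/d.

R_O ≈ 3820 kg O₂/d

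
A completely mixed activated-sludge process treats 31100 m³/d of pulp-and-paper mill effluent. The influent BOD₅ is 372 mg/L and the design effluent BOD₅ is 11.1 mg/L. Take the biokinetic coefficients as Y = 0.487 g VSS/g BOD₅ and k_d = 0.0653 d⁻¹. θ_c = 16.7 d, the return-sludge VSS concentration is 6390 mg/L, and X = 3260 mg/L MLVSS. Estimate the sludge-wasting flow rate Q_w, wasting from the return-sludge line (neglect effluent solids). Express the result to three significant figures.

Q_w ≈ 409 m³/d

Rearranging the biomass balance for a CMAS with decay, V = Y·Q·ΔS·θ_c / [X·(1+k_d θ_c)] = 0.487 × 31100 × (372 − 11.1) × 16.7 / [3260 × (1 + 0.0653 × 16.7)] = 9.13×10^7 / 6815 = 13394 m³.
Wasting from the return line (neglecting effluent solids): Q_w = V·X / (θ_c·X_r) = 13394 × 3260 / (16.7 × 6390) = 409.2 m³/d.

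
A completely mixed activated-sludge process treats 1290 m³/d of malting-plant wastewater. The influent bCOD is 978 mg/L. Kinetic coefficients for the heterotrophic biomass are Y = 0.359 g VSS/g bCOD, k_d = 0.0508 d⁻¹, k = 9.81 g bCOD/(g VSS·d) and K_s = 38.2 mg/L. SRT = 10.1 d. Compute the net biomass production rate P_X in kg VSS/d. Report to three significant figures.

P_X ≈ 299 kg VSS/d

Effluent substrate depends only on kinetics and SRT: S = K_s(1 + k_d θ_c) / [θ_c(Yk − k_d) − 1] = 38.2 × (1 + 0.0508 × 10.1) / [10.1 × (0.359 × 9.81 − 0.0508) − 1] = 57.80 / 34.06 = 1.697 mg/L.
The observed yield is Y_obs = Y/(1 + k_d·θ_c) = 0.359 / (1 + 0.0508 × 10.1) = 0.359 / 1.513 = 0.2373 g VSS per g bCOD removed.
Mass of bCOD removed per day: Q(S₀ − S) = 1290 × 976.3 g/m³ = 1259 kg/d.
Biomass produced: P_X = Y_obs·Q·ΔS = 0.2373 × 1259 ≈ 298.8 kg VSS/d.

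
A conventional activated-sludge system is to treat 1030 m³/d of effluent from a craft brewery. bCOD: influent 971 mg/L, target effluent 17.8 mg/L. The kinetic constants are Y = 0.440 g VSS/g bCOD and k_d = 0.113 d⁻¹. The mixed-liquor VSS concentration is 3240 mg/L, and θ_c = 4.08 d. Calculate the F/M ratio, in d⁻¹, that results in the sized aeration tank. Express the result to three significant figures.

F/M ≈ 0.829 d⁻¹

From the SRT design equation V = Y Q (S₀−S) θ_c / [X (1 + k_d θ_c)] = 0.440 × 1030 × (971 − 17.8) × 4.08 / [3240 × (1 + 0.113 × 4.08)] = 1.76×10^6 / 4734 = 372.3 m³.
F/M = applied load / biomass = Q·S₀/(V·X) = 1030 × 971 / (372.3 × 3240) = 0.8291 d⁻¹.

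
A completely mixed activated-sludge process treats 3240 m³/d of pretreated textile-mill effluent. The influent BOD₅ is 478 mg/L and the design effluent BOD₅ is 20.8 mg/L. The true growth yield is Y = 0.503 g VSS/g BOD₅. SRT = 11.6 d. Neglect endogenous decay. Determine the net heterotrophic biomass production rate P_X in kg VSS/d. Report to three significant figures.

P_X ≈ 745 kg VSS/d

With endogenous decay neglected, the observed yield equals the true yield: Y_obs = Y = 0.503 g VSS/g BOD₅.
Mass of BOD₅ removed per day: Q(S₀ − S) = 3240 × 457.2 g/m³ = 1481 kg/d.
Net biomass production P_X = Y_obs × Q·(S₀ − S) = 0.5030 × 1481 = 745.1 kg VSS/d.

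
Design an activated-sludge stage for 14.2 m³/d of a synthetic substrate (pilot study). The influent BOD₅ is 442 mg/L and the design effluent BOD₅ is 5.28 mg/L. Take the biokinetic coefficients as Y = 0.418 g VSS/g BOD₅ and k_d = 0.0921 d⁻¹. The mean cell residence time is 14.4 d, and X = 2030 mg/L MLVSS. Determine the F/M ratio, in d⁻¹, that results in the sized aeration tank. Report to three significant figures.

F/M ≈ 0.391 d⁻¹

Rearranging the biomass balance for a CMAS with decay, V = Y·Q·ΔS·θ_c / [X·(1+k_d θ_c)] = 0.418 × 14.2 × (442 − 5.28) × 14.4 / [2030 × (1 + 0.0921 × 14.4)] = 3.73×10^4 / 4722 = 7.905 m³.
Food-to-microorganism ratio F/M = Q S₀ / (V X) = 14.2 × 442 / (7.905 × 2030) = 0.3911 d⁻¹.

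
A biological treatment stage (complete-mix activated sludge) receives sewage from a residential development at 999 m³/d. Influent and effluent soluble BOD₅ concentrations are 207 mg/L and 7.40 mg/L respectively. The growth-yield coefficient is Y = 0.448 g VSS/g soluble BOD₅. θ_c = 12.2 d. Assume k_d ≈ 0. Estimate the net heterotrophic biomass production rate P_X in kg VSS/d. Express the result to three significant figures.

With endogenous decay neglected, the observed yield equals the true yield: Y_obs = Y = 0.448 g VSS/g soluble BOD₅.
Q·(S₀ − S) = 999 × (207 − 7.40) × 10⁻³ = 199.4 kg/d removed.
Net biomass production P_X = Y_obs × Q·(S₀ − S) = 0.4480 × 199.4 = 89.33 kg VSS/d.

P_X ≈ 89.3 kg VSS/d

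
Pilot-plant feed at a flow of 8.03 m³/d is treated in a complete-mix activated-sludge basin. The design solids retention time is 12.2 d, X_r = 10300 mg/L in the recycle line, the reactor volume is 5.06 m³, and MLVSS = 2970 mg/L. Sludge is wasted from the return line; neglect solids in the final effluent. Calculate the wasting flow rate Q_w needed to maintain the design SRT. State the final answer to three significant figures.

Q_w ≈ 0.120 m³/d

Wasting from the return line (neglecting effluent solids): Q_w = V·X / (θ_c·X_r) = 5.060 × 2970 / (12.2 × 10300) = 0.1196 m³/d.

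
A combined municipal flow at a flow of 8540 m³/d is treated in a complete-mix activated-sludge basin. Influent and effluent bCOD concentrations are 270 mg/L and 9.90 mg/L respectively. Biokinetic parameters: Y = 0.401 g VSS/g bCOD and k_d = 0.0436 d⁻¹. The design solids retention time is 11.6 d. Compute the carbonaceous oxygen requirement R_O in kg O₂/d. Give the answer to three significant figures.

R_O ≈ 1380 kg O₂/d

Correct the yield for decay: Y_obs = Y/(1 + k_d θ_c) = 0.401 / (1 + 0.0436 × 11.6) = 0.401 / 1.506 = 0.2663.
ΔS = 270 − 9.90 = 260.1 mg/L, so the substrate removal rate is 8540 × 260.1/1000 = 2221 kg bCOD/d.
Net sludge production P_X = 0.2663 × 2221 = 591.5 kg VSS/d.
R_O = Q·(S₀ − S) − 1.42·P_X = 2221 − 1.42 × 591.5 = 1381 kg O₂/d.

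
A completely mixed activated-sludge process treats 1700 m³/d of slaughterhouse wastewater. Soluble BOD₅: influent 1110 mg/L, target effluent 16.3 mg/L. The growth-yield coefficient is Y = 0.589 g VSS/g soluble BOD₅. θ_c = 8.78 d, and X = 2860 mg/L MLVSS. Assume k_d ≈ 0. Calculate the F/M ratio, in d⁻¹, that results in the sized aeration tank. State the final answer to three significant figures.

F/M ≈ 0.196 d⁻¹

V·X = Y·Q·ΔS·θ_c gives V = 0.589 × 1700 × (1110 − 16.3) × 8.78 / 2860 = 3362 m³.
Food-to-microorganism ratio F/M = Q S₀ / (V X) = 1700 × 1110 / (3362 × 2860) = 0.1963 d⁻¹.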